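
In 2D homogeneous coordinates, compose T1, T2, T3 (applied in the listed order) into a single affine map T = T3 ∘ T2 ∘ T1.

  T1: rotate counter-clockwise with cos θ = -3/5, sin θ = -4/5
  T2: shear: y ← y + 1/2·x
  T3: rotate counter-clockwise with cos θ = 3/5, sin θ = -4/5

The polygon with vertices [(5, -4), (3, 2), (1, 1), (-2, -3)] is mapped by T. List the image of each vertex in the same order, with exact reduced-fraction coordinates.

T1 rotate counter-clockwise with cos θ = -3/5, sin θ = -4/5: (5, -4) → (-31/5, -8/5); (3, 2) → (-1/5, -18/5); (1, 1) → (1/5, -7/5); (-2, -3) → (-6/5, 17/5)
T2 shear: y ← y + 1/2·x: (-31/5, -8/5) → (-31/5, -47/10); (-1/5, -18/5) → (-1/5, -37/10); (1/5, -7/5) → (1/5, -13/10); (-6/5, 17/5) → (-6/5, 14/5)
T3 rotate counter-clockwise with cos θ = 3/5, sin θ = -4/5: (-31/5, -47/10) → (-187/25, 107/50); (-1/5, -37/10) → (-77/25, -103/50); (1/5, -13/10) → (-23/25, -47/50); (-6/5, 14/5) → (38/25, 66/25)

image vertices: (-187/25, 107/50), (-77/25, -103/50), (-23/25, -47/50), (38/25, 66/25)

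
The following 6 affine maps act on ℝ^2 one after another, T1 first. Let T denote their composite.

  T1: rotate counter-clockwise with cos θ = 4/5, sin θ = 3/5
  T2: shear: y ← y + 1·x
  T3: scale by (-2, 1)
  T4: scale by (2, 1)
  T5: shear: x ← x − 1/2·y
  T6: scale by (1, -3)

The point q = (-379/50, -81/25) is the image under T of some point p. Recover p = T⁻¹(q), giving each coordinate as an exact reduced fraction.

p = (1, -8/5)

T1 = [4/5 -3/5 0; 3/5 4/5 0; 0 0 1]
T2·T1 = [4/5 -3/5 0; 7/5 1/5 0; 0 0 1]
T3·…·T1 = [-8/5 6/5 0; 7/5 1/5 0; 0 0 1]
T4·…·T1 = [-16/5 12/5 0; 7/5 1/5 0; 0 0 1]
T5·…·T1 = [-39/10 23/10 0; 7/5 1/5 0; 0 0 1]
T6·…·T1 = [-39/10 23/10 0; -21/5 -3/5 0; 0 0 1]
det M = 12; M⁻¹ = [-1/20 -23/120 0; 7/20 -13/40 0; 0 0 1]
M⁻¹ · (-379/50, -81/25)ᵀ = (1, -8/5)ᵀ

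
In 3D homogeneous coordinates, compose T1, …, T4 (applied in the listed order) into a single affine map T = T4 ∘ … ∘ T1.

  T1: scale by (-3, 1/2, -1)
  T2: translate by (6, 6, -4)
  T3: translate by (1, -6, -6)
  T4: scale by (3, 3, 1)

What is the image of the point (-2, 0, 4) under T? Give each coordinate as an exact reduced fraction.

T1 scale by (-3, 1/2, -1): (-2, 0, 4) → (6, 0, -4)
T2 translate by (6, 6, -4): (6, 0, -4) → (12, 6, -8)
T3 translate by (1, -6, -6): (12, 6, -8) → (13, 0, -14)
T4 scale by (3, 3, 1): (13, 0, -14) → (39, 0, -14)

T(p) = (39, 0, -14)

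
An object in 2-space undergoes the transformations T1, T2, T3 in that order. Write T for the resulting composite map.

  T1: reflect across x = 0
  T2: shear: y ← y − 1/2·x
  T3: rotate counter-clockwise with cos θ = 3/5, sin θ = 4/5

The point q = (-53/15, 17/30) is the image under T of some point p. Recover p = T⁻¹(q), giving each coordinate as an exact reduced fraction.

T1 = [-1 0 0; 0 1 0; 0 0 1]
T2·T1 = [-1 0 0; 1/2 1 0; 0 0 1]
T3·…·T1 = [-1 -4/5 0; -1/2 3/5 0; 0 0 1]
det M = -1; M⁻¹ = [-3/5 -4/5 0; -1/2 1 0; 0 0 1]
M⁻¹ · (-53/15, 17/30)ᵀ = (5/3, 7/3)ᵀ

p = (5/3, 7/3)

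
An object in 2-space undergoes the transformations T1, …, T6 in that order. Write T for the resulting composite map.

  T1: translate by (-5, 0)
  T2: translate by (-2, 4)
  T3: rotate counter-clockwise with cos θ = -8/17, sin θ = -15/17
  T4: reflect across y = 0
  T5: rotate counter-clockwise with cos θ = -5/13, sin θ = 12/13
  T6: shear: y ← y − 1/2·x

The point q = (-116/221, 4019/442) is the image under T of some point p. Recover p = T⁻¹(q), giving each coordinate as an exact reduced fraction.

p = (1/2, 2)

T1 = [1 0 -5; 0 1 0; 0 0 1]
T2·T1 = [1 0 -7; 0 1 4; 0 0 1]
T3·…·T1 = [-8/17 15/17 116/17; -15/17 -8/17 73/17; 0 0 1]
T4·…·T1 = [-8/17 15/17 116/17; 15/17 8/17 -73/17; 0 0 1]
T5·…·T1 = [-140/221 -171/221 296/221; -171/221 140/221 1757/221; 0 0 1]
T6·…·T1 = [-140/221 -171/221 296/221; -101/221 451/442 1609/221; 0 0 1]
det M = -1; M⁻¹ = [-451/442 -171/221 7; -101/221 140/221 -4; 0 0 1]
M⁻¹ · (-116/221, 4019/442)ᵀ = (1/2, 2)ᵀ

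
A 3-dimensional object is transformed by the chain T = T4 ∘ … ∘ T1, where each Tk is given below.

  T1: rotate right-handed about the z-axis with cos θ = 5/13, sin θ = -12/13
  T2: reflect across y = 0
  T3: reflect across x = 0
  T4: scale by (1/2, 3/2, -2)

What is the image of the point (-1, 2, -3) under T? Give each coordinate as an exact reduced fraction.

T(p) = (-19/26, -33/13, 6)

T1 rotate right-handed about the z-axis with cos θ = 5/13, sin θ = -12/13: (-1, 2, -3) → (19/13, 22/13, -3)
T2 reflect across y = 0: (19/13, 22/13, -3) → (19/13, -22/13, -3)
T3 reflect across x = 0: (19/13, -22/13, -3) → (-19/13, -22/13, -3)
T4 scale by (1/2, 3/2, -2): (-19/13, -22/13, -3) → (-19/26, -33/13, 6)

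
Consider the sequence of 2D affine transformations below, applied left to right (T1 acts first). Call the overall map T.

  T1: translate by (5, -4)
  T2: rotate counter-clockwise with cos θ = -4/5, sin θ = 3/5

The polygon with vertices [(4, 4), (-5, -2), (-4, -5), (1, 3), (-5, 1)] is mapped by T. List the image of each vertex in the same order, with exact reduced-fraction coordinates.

image vertices: (-36/5, 27/5), (18/5, 24/5), (23/5, 39/5), (-21/5, 22/5), (9/5, 12/5)

T1 translate by (5, -4): (4, 4) → (9, 0); (-5, -2) → (0, -6); (-4, -5) → (1, -9); (1, 3) → (6, -1); (-5, 1) → (0, -3)
T2 rotate counter-clockwise with cos θ = -4/5, sin θ = 3/5: (9, 0) → (-36/5, 27/5); (0, -6) → (18/5, 24/5); (1, -9) → (23/5, 39/5); (6, -1) → (-21/5, 22/5); (0, -3) → (9/5, 12/5)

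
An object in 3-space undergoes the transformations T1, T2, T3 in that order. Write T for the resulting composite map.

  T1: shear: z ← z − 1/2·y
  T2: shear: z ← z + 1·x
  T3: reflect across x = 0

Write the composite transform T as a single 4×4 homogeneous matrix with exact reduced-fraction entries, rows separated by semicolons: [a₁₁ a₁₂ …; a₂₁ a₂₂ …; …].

T = [-1 0 0 0; 0 1 0 0; 1 -1/2 1 0; 0 0 0 1]

T1 = [1 0 0 0; 0 1 0 0; 0 -1/2 1 0; 0 0 0 1]
T2·T1 = [1 0 0 0; 0 1 0 0; 1 -1/2 1 0; 0 0 0 1]
T3·…·T1 = [-1 0 0 0; 0 1 0 0; 1 -1/2 1 0; 0 0 0 1]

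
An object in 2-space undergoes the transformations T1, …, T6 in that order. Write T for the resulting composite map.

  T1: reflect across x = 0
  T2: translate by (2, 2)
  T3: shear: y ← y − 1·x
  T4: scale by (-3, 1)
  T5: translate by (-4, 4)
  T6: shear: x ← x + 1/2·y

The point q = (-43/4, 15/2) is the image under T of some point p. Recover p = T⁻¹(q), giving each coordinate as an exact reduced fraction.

T1 = [-1 0 0; 0 1 0; 0 0 1]
T2·T1 = [-1 0 2; 0 1 2; 0 0 1]
T3·…·T1 = [-1 0 2; 1 1 0; 0 0 1]
T4·…·T1 = [3 0 -6; 1 1 0; 0 0 1]
T5·…·T1 = [3 0 -10; 1 1 4; 0 0 1]
T6·…·T1 = [7/2 1/2 -8; 1 1 4; 0 0 1]
det M = 3; M⁻¹ = [1/3 -1/6 10/3; -1/3 7/6 -22/3; 0 0 1]
M⁻¹ · (-43/4, 15/2)ᵀ = (-3/2, 5)ᵀ

p = (-3/2, 5)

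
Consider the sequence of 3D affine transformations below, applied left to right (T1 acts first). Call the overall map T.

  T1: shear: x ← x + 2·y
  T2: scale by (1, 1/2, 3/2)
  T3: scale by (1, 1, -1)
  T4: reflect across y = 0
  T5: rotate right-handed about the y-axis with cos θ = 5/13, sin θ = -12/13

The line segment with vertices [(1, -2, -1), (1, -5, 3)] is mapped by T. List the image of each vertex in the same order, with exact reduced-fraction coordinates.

image vertices: (-33/13, 1, -57/26), (9/13, 5/2, -261/26)

T1 shear: x ← x + 2·y: (1, -2, -1) → (-3, -2, -1); (1, -5, 3) → (-9, -5, 3)
T2 scale by (1, 1/2, 3/2): (-3, -2, -1) → (-3, -1, -3/2); (-9, -5, 3) → (-9, -5/2, 9/2)
T3 scale by (1, 1, -1): (-3, -1, -3/2) → (-3, -1, 3/2); (-9, -5/2, 9/2) → (-9, -5/2, -9/2)
T4 reflect across y = 0: (-3, -1, 3/2) → (-3, 1, 3/2); (-9, -5/2, -9/2) → (-9, 5/2, -9/2)
T5 rotate right-handed about the y-axis with cos θ = 5/13, sin θ = -12/13: (-3, 1, 3/2) → (-33/13, 1, -57/26); (-9, 5/2, -9/2) → (9/13, 5/2, -261/26)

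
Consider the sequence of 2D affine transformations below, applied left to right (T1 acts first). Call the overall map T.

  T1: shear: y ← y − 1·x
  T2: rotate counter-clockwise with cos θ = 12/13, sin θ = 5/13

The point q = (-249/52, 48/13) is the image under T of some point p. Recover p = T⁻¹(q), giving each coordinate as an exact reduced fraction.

p = (-3, 9/4)

T1 = [1 0 0; -1 1 0; 0 0 1]
T2·T1 = [17/13 -5/13 0; -7/13 12/13 0; 0 0 1]
det M = 1; M⁻¹ = [12/13 5/13 0; 7/13 17/13 0; 0 0 1]
M⁻¹ · (-249/52, 48/13)ᵀ = (-3, 9/4)ᵀ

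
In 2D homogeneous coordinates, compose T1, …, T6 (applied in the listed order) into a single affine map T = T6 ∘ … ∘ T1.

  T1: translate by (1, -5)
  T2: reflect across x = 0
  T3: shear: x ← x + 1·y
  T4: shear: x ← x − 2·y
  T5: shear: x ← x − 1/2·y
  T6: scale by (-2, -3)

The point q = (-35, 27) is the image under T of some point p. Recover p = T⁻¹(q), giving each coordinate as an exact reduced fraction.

T1 = [1 0 1; 0 1 -5; 0 0 1]
T2·T1 = [-1 0 -1; 0 1 -5; 0 0 1]
T3·…·T1 = [-1 1 -6; 0 1 -5; 0 0 1]
T4·…·T1 = [-1 -1 4; 0 1 -5; 0 0 1]
T5·…·T1 = [-1 -3/2 13/2; 0 1 -5; 0 0 1]
T6·…·T1 = [2 3 -13; 0 -3 15; 0 0 1]
det M = -6; M⁻¹ = [1/2 1/2 -1; 0 -1/3 5; 0 0 1]
M⁻¹ · (-35, 27)ᵀ = (-5, -4)ᵀ

p = (-5, -4)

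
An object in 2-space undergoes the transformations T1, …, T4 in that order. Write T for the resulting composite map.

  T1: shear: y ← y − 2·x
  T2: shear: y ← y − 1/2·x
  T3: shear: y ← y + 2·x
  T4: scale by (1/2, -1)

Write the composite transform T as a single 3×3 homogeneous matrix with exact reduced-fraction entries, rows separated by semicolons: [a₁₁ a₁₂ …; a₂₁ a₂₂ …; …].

T1 = [1 0 0; -2 1 0; 0 0 1]
T2·T1 = [1 0 0; -5/2 1 0; 0 0 1]
T3·…·T1 = [1 0 0; -1/2 1 0; 0 0 1]
T4·…·T1 = [1/2 0 0; 1/2 -1 0; 0 0 1]

T = [1/2 0 0; 1/2 -1 0; 0 0 1]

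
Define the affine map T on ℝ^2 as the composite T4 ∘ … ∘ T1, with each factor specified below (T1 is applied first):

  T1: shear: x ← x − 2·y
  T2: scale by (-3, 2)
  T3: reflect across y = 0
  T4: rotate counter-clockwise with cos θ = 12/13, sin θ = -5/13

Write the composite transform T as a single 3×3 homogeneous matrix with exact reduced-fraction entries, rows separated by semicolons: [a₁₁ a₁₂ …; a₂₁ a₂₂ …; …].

T = [-36/13 62/13 0; 15/13 -54/13 0; 0 0 1]

T1 = [1 -2 0; 0 1 0; 0 0 1]
T2·T1 = [-3 6 0; 0 2 0; 0 0 1]
T3·…·T1 = [-3 6 0; 0 -2 0; 0 0 1]
T4·…·T1 = [-36/13 62/13 0; 15/13 -54/13 0; 0 0 1]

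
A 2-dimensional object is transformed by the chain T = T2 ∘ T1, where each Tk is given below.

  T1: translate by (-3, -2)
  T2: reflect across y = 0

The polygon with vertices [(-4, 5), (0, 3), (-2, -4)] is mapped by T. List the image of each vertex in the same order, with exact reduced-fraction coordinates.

image vertices: (-7, -3), (-3, -1), (-5, 6)

T1 translate by (-3, -2): (-4, 5) → (-7, 3); (0, 3) → (-3, 1); (-2, -4) → (-5, -6)
T2 reflect across y = 0: (-7, 3) → (-7, -3); (-3, 1) → (-3, -1); (-5, -6) → (-5, 6)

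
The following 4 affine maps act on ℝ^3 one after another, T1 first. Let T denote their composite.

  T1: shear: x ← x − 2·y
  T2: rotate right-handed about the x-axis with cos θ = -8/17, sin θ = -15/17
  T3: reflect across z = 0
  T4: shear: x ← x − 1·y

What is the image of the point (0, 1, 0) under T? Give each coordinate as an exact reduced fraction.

T(p) = (-26/17, -8/17, 15/17)

T1 shear: x ← x − 2·y: (0, 1, 0) → (-2, 1, 0)
T2 rotate right-handed about the x-axis with cos θ = -8/17, sin θ = -15/17: (-2, 1, 0) → (-2, -8/17, -15/17)
T3 reflect across z = 0: (-2, -8/17, -15/17) → (-2, -8/17, 15/17)
T4 shear: x ← x − 1·y: (-2, -8/17, 15/17) → (-26/17, -8/17, 15/17)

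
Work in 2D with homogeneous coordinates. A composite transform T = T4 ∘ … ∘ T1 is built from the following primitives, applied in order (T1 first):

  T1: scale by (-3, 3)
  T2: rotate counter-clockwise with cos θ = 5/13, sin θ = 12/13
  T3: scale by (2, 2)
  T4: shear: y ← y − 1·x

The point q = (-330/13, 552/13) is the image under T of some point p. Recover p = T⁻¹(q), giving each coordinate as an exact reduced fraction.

p = (-1, 5)

T1 = [-3 0 0; 0 3 0; 0 0 1]
T2·T1 = [-15/13 -36/13 0; -36/13 15/13 0; 0 0 1]
T3·…·T1 = [-30/13 -72/13 0; -72/13 30/13 0; 0 0 1]
T4·…·T1 = [-30/13 -72/13 0; -42/13 102/13 0; 0 0 1]
det M = -36; M⁻¹ = [-17/78 -2/13 0; -7/78 5/78 0; 0 0 1]
M⁻¹ · (-330/13, 552/13)ᵀ = (-1, 5)ᵀ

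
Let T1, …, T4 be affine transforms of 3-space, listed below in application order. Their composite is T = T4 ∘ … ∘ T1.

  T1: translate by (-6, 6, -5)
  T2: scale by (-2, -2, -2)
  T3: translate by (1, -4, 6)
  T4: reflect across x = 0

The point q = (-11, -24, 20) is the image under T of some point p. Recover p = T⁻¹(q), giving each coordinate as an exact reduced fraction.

p = (1, 4, -2)

T1 = [1 0 0 -6; 0 1 0 6; 0 0 1 -5; 0 0 0 1]
T2·T1 = [-2 0 0 12; 0 -2 0 -12; 0 0 -2 10; 0 0 0 1]
T3·…·T1 = [-2 0 0 13; 0 -2 0 -16; 0 0 -2 16; 0 0 0 1]
T4·…·T1 = [2 0 0 -13; 0 -2 0 -16; 0 0 -2 16; 0 0 0 1]
det M = 8; M⁻¹ = [1/2 0 0 13/2; 0 -1/2 0 -8; 0 0 -1/2 8; 0 0 0 1]
M⁻¹ · (-11, -24, 20)ᵀ = (1, 4, -2)ᵀ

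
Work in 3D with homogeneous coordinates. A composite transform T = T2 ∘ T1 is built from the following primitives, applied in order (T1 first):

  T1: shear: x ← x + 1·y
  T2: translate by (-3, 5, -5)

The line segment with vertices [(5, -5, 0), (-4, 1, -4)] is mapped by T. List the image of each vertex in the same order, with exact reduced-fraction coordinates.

T1 shear: x ← x + 1·y: (5, -5, 0) → (0, -5, 0); (-4, 1, -4) → (-3, 1, -4)
T2 translate by (-3, 5, -5): (0, -5, 0) → (-3, 0, -5); (-3, 1, -4) → (-6, 6, -9)

image vertices: (-3, 0, -5), (-6, 6, -9)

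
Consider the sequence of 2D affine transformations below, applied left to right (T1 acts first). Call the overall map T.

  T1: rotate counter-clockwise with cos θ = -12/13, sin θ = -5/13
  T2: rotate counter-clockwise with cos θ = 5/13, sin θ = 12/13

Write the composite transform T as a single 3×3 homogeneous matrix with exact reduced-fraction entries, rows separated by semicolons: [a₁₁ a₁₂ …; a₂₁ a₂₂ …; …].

T = [0 1 0; -1 0 0; 0 0 1]

T1 = [-12/13 5/13 0; -5/13 -12/13 0; 0 0 1]
T2·T1 = [0 1 0; -1 0 0; 0 0 1]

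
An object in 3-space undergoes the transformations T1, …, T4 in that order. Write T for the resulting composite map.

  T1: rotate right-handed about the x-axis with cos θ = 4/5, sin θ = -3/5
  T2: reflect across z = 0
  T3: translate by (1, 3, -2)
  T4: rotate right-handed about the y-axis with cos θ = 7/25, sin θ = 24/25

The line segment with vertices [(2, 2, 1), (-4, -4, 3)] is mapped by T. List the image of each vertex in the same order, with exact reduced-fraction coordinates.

T1 rotate right-handed about the x-axis with cos θ = 4/5, sin θ = -3/5: (2, 2, 1) → (2, 11/5, -2/5); (-4, -4, 3) → (-4, -7/5, 24/5)
T2 reflect across z = 0: (2, 11/5, -2/5) → (2, 11/5, 2/5); (-4, -7/5, 24/5) → (-4, -7/5, -24/5)
T3 translate by (1, 3, -2): (2, 11/5, 2/5) → (3, 26/5, -8/5); (-4, -7/5, -24/5) → (-3, 8/5, -34/5)
T4 rotate right-handed about the y-axis with cos θ = 7/25, sin θ = 24/25: (3, 26/5, -8/5) → (-87/125, 26/5, -416/125); (-3, 8/5, -34/5) → (-921/125, 8/5, 122/125)

image vertices: (-87/125, 26/5, -416/125), (-921/125, 8/5, 122/125)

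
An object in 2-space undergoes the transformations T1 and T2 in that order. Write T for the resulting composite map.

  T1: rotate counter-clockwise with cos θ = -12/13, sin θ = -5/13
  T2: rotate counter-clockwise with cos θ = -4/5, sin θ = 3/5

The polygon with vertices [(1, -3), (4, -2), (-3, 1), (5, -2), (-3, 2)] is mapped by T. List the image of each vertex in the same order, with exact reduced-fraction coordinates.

T1 rotate counter-clockwise with cos θ = -12/13, sin θ = -5/13: (1, -3) → (-27/13, 31/13); (4, -2) → (-58/13, 4/13); (-3, 1) → (41/13, 3/13); (5, -2) → (-70/13, -1/13); (-3, 2) → (46/13, -9/13)
T2 rotate counter-clockwise with cos θ = -4/5, sin θ = 3/5: (-27/13, 31/13) → (3/13, -41/13); (-58/13, 4/13) → (44/13, -38/13); (41/13, 3/13) → (-173/65, 111/65); (-70/13, -1/13) → (283/65, -206/65); (46/13, -9/13) → (-157/65, 174/65)

image vertices: (3/13, -41/13), (44/13, -38/13), (-173/65, 111/65), (283/65, -206/65), (-157/65, 174/65)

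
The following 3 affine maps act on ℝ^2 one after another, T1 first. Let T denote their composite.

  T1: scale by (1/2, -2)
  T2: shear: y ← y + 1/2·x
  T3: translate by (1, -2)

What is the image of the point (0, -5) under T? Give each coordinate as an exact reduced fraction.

T1 scale by (1/2, -2): (0, -5) → (0, 10)
T2 shear: y ← y + 1/2·x: (0, 10) → (0, 10)
T3 translate by (1, -2): (0, 10) → (1, 8)

T(p) = (1, 8)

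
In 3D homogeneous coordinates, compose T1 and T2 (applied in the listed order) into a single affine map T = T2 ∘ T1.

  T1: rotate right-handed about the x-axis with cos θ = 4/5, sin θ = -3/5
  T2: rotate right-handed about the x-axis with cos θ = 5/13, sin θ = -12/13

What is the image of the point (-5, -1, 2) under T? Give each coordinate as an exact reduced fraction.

T(p) = (-5, 142/65, 31/65)

T1 rotate right-handed about the x-axis with cos θ = 4/5, sin θ = -3/5: (-5, -1, 2) → (-5, 2/5, 11/5)
T2 rotate right-handed about the x-axis with cos θ = 5/13, sin θ = -12/13: (-5, 2/5, 11/5) → (-5, 142/65, 31/65)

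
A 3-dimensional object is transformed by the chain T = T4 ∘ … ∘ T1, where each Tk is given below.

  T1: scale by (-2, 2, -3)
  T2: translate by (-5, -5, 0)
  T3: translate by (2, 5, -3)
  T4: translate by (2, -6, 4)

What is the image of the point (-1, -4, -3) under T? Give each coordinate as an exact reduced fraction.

T1 scale by (-2, 2, -3): (-1, -4, -3) → (2, -8, 9)
T2 translate by (-5, -5, 0): (2, -8, 9) → (-3, -13, 9)
T3 translate by (2, 5, -3): (-3, -13, 9) → (-1, -8, 6)
T4 translate by (2, -6, 4): (-1, -8, 6) → (1, -14, 10)

T(p) = (1, -14, 10)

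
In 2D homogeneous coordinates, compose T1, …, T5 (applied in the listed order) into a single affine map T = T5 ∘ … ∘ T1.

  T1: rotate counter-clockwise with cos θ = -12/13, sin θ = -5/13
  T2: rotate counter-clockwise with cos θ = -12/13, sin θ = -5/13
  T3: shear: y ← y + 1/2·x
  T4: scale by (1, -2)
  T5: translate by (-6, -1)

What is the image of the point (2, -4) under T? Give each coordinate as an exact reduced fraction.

T1 rotate counter-clockwise with cos θ = -12/13, sin θ = -5/13: (2, -4) → (-44/13, 38/13)
T2 rotate counter-clockwise with cos θ = -12/13, sin θ = -5/13: (-44/13, 38/13) → (718/169, -236/169)
T3 shear: y ← y + 1/2·x: (718/169, -236/169) → (718/169, 123/169)
T4 scale by (1, -2): (718/169, 123/169) → (718/169, -246/169)
T5 translate by (-6, -1): (718/169, -246/169) → (-296/169, -415/169)

T(p) = (-296/169, -415/169)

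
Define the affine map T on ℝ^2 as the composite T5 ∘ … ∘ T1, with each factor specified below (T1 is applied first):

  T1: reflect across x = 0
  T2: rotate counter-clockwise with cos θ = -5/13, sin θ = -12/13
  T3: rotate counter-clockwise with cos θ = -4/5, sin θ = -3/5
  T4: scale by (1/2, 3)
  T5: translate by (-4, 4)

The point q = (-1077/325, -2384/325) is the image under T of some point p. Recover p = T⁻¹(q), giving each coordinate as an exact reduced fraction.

p = (4, -2/5)

T1 = [-1 0 0; 0 1 0; 0 0 1]
T2·T1 = [5/13 12/13 0; 12/13 -5/13 0; 0 0 1]
T3·…·T1 = [16/65 -63/65 0; -63/65 -16/65 0; 0 0 1]
T4·…·T1 = [8/65 -63/130 0; -189/65 -48/65 0; 0 0 1]
T5·…·T1 = [8/65 -63/130 -4; -189/65 -48/65 4; 0 0 1]
det M = -3/2; M⁻¹ = [32/65 -21/65 212/65; -126/65 -16/195 -1448/195; 0 0 1]
M⁻¹ · (-1077/325, -2384/325)ᵀ = (4, -2/5)ᵀ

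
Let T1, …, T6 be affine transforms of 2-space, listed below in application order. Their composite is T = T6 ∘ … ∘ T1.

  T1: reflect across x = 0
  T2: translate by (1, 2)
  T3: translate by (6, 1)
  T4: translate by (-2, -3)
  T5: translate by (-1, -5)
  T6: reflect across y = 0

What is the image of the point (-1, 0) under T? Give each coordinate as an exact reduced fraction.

T1 reflect across x = 0: (-1, 0) → (1, 0)
T2 translate by (1, 2): (1, 0) → (2, 2)
T3 translate by (6, 1): (2, 2) → (8, 3)
T4 translate by (-2, -3): (8, 3) → (6, 0)
T5 translate by (-1, -5): (6, 0) → (5, -5)
T6 reflect across y = 0: (5, -5) → (5, 5)

T(p) = (5, 5)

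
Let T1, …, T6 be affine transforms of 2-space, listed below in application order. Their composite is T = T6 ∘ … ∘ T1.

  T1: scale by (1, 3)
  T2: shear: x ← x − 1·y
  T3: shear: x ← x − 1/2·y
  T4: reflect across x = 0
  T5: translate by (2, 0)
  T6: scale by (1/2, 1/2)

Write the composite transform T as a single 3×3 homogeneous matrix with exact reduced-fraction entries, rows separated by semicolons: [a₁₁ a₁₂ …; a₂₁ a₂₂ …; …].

T = [-1/2 9/4 1; 0 3/2 0; 0 0 1]

T1 = [1 0 0; 0 3 0; 0 0 1]
T2·T1 = [1 -3 0; 0 3 0; 0 0 1]
T3·…·T1 = [1 -9/2 0; 0 3 0; 0 0 1]
T4·…·T1 = [-1 9/2 0; 0 3 0; 0 0 1]
T5·…·T1 = [-1 9/2 2; 0 3 0; 0 0 1]
T6·…·T1 = [-1/2 9/4 1; 0 3/2 0; 0 0 1]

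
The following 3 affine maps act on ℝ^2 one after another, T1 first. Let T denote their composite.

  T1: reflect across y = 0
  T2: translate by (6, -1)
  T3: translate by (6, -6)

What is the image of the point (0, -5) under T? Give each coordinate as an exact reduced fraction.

T(p) = (12, -2)

T1 reflect across y = 0: (0, -5) → (0, 5)
T2 translate by (6, -1): (0, 5) → (6, 4)
T3 translate by (6, -6): (6, 4) → (12, -2)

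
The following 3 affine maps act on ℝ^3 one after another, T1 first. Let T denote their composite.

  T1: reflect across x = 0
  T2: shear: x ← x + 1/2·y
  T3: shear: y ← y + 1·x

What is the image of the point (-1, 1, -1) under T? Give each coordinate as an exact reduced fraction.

T1 reflect across x = 0: (-1, 1, -1) → (1, 1, -1)
T2 shear: x ← x + 1/2·y: (1, 1, -1) → (3/2, 1, -1)
T3 shear: y ← y + 1·x: (3/2, 1, -1) → (3/2, 5/2, -1)

T(p) = (3/2, 5/2, -1)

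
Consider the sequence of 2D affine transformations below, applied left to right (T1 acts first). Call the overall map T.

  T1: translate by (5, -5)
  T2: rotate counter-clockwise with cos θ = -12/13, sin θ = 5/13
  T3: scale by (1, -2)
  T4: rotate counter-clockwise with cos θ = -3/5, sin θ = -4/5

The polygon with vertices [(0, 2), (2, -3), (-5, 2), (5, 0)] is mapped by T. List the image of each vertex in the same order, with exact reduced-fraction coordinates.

image vertices: (-353/65, 42/5), (-916/65, 74/5), (-333/65, 12/5), (-119/13, 16)

T1 translate by (5, -5): (0, 2) → (5, -3); (2, -3) → (7, -8); (-5, 2) → (0, -3); (5, 0) → (10, -5)
T2 rotate counter-clockwise with cos θ = -12/13, sin θ = 5/13: (5, -3) → (-45/13, 61/13); (7, -8) → (-44/13, 131/13); (0, -3) → (15/13, 36/13); (10, -5) → (-95/13, 110/13)
T3 scale by (1, -2): (-45/13, 61/13) → (-45/13, -122/13); (-44/13, 131/13) → (-44/13, -262/13); (15/13, 36/13) → (15/13, -72/13); (-95/13, 110/13) → (-95/13, -220/13)
T4 rotate counter-clockwise with cos θ = -3/5, sin θ = -4/5: (-45/13, -122/13) → (-353/65, 42/5); (-44/13, -262/13) → (-916/65, 74/5); (15/13, -72/13) → (-333/65, 12/5); (-95/13, -220/13) → (-119/13, 16)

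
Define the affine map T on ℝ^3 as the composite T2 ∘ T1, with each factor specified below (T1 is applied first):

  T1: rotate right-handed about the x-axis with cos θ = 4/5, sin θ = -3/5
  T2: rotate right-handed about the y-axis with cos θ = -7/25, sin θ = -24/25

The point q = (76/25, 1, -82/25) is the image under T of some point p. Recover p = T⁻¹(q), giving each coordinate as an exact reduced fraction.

T1 = [1 0 0 0; 0 4/5 3/5 0; 0 -3/5 4/5 0; 0 0 0 1]
T2·T1 = [-7/25 72/125 -96/125 0; 0 4/5 3/5 0; 24/25 21/125 -28/125 0; 0 0 0 1]
det M = 1; M⁻¹ = [-7/25 0 24/25 0; 72/125 4/5 21/125 0; -96/125 3/5 -28/125 0; 0 0 0 1]
M⁻¹ · (76/25, 1, -82/25)ᵀ = (-4, 2, -1)ᵀ

p = (-4, 2, -1)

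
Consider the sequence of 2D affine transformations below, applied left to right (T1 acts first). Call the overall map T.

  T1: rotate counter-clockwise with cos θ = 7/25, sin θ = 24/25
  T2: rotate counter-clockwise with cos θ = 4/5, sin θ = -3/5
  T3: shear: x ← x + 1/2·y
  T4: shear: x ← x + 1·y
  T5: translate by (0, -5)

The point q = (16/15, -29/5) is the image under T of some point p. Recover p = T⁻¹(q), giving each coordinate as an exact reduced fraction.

T1 = [7/25 -24/25 0; 24/25 7/25 0; 0 0 1]
T2·T1 = [4/5 -3/5 0; 3/5 4/5 0; 0 0 1]
T3·…·T1 = [11/10 -1/5 0; 3/5 4/5 0; 0 0 1]
T4·…·T1 = [17/10 3/5 0; 3/5 4/5 0; 0 0 1]
T5·…·T1 = [17/10 3/5 0; 3/5 4/5 -5; 0 0 1]
det M = 1; M⁻¹ = [4/5 -3/5 -3; -3/5 17/10 17/2; 0 0 1]
M⁻¹ · (16/15, -29/5)ᵀ = (4/3, -2)ᵀ

p = (4/3, -2)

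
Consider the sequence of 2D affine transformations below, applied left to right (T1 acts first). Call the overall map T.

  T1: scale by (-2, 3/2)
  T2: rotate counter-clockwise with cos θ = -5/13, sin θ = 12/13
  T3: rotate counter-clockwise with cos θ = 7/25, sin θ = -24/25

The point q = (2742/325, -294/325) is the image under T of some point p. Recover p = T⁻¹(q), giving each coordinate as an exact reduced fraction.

p = (-3, -4)

T1 = [-2 0 0; 0 3/2 0; 0 0 1]
T2·T1 = [10/13 -18/13 0; -24/13 -15/26 0; 0 0 1]
T3·…·T1 = [-506/325 -306/325 0; -408/325 759/650 0; 0 0 1]
det M = -3; M⁻¹ = [-253/650 -102/325 0; -136/325 506/975 0; 0 0 1]
M⁻¹ · (2742/325, -294/325)ᵀ = (-3, -4)ᵀ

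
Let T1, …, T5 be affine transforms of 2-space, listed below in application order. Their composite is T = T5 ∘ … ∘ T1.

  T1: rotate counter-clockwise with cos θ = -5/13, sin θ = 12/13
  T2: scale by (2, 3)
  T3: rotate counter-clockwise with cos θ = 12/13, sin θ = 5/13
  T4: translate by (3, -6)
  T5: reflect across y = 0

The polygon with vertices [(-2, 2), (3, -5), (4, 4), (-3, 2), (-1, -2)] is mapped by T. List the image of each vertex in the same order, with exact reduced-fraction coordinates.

T1 rotate counter-clockwise with cos θ = -5/13, sin θ = 12/13: (-2, 2) → (-14/13, -34/13); (3, -5) → (45/13, 61/13); (4, 4) → (-68/13, 28/13); (-3, 2) → (-9/13, -46/13); (-1, -2) → (29/13, -2/13)
T2 scale by (2, 3): (-14/13, -34/13) → (-28/13, -102/13); (45/13, 61/13) → (90/13, 183/13); (-68/13, 28/13) → (-136/13, 84/13); (-9/13, -46/13) → (-18/13, -138/13); (29/13, -2/13) → (58/13, -6/13)
T3 rotate counter-clockwise with cos θ = 12/13, sin θ = 5/13: (-28/13, -102/13) → (174/169, -1364/169); (90/13, 183/13) → (165/169, 2646/169); (-136/13, 84/13) → (-2052/169, 328/169); (-18/13, -138/13) → (474/169, -1746/169); (58/13, -6/13) → (726/169, 218/169)
T4 translate by (3, -6): (174/169, -1364/169) → (681/169, -2378/169); (165/169, 2646/169) → (672/169, 1632/169); (-2052/169, 328/169) → (-1545/169, -686/169); (474/169, -1746/169) → (981/169, -2760/169); (726/169, 218/169) → (1233/169, -796/169)
T5 reflect across y = 0: (681/169, -2378/169) → (681/169, 2378/169); (672/169, 1632/169) → (672/169, -1632/169); (-1545/169, -686/169) → (-1545/169, 686/169); (981/169, -2760/169) → (981/169, 2760/169); (1233/169, -796/169) → (1233/169, 796/169)

image vertices: (681/169, 2378/169), (672/169, -1632/169), (-1545/169, 686/169), (981/169, 2760/169), (1233/169, 796/169)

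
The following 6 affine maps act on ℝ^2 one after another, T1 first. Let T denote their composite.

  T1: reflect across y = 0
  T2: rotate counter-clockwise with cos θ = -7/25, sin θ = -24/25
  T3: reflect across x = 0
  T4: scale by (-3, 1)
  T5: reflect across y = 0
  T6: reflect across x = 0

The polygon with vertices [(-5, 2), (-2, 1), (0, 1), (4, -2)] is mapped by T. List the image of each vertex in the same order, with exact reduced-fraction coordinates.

T1 reflect across y = 0: (-5, 2) → (-5, -2); (-2, 1) → (-2, -1); (0, 1) → (0, -1); (4, -2) → (4, 2)
T2 rotate counter-clockwise with cos θ = -7/25, sin θ = -24/25: (-5, -2) → (-13/25, 134/25); (-2, -1) → (-2/5, 11/5); (0, -1) → (-24/25, 7/25); (4, 2) → (4/5, -22/5)
T3 reflect across x = 0: (-13/25, 134/25) → (13/25, 134/25); (-2/5, 11/5) → (2/5, 11/5); (-24/25, 7/25) → (24/25, 7/25); (4/5, -22/5) → (-4/5, -22/5)
T4 scale by (-3, 1): (13/25, 134/25) → (-39/25, 134/25); (2/5, 11/5) → (-6/5, 11/5); (24/25, 7/25) → (-72/25, 7/25); (-4/5, -22/5) → (12/5, -22/5)
T5 reflect across y = 0: (-39/25, 134/25) → (-39/25, -134/25); (-6/5, 11/5) → (-6/5, -11/5); (-72/25, 7/25) → (-72/25, -7/25); (12/5, -22/5) → (12/5, 22/5)
T6 reflect across x = 0: (-39/25, -134/25) → (39/25, -134/25); (-6/5, -11/5) → (6/5, -11/5); (-72/25, -7/25) → (72/25, -7/25); (12/5, 22/5) → (-12/5, 22/5)

image vertices: (39/25, -134/25), (6/5, -11/5), (72/25, -7/25), (-12/5, 22/5)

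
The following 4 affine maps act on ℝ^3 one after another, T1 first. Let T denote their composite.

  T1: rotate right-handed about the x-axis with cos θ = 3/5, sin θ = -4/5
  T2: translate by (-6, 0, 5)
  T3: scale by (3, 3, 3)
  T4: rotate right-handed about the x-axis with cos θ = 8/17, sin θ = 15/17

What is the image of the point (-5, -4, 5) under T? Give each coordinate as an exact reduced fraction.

T1 rotate right-handed about the x-axis with cos θ = 3/5, sin θ = -4/5: (-5, -4, 5) → (-5, 8/5, 31/5)
T2 translate by (-6, 0, 5): (-5, 8/5, 31/5) → (-11, 8/5, 56/5)
T3 scale by (3, 3, 3): (-11, 8/5, 56/5) → (-33, 24/5, 168/5)
T4 rotate right-handed about the x-axis with cos θ = 8/17, sin θ = 15/17: (-33, 24/5, 168/5) → (-33, -2328/85, 1704/85)

T(p) = (-33, -2328/85, 1704/85)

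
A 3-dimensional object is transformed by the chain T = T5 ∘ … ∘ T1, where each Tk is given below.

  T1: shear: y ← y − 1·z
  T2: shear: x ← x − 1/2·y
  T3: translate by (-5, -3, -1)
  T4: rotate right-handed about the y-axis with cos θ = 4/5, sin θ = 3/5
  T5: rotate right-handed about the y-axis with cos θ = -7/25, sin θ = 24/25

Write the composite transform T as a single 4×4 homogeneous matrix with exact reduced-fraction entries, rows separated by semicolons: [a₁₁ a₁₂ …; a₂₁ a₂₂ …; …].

T1 = [1 0 0 0; 0 1 -1 0; 0 0 1 0; 0 0 0 1]
T2·T1 = [1 -1/2 1/2 0; 0 1 -1 0; 0 0 1 0; 0 0 0 1]
T3·…·T1 = [1 -1/2 1/2 -5; 0 1 -1 -3; 0 0 1 -1; 0 0 0 1]
T4·…·T1 = [4/5 -2/5 1 -23/5; 0 1 -1 -3; -3/5 3/10 1/2 11/5; 0 0 0 1]
T5·…·T1 = [-4/5 2/5 1/5 17/5; 0 1 -1 -3; -3/5 3/10 -11/10 19/5; 0 0 0 1]

T = [-4/5 2/5 1/5 17/5; 0 1 -1 -3; -3/5 3/10 -11/10 19/5; 0 0 0 1]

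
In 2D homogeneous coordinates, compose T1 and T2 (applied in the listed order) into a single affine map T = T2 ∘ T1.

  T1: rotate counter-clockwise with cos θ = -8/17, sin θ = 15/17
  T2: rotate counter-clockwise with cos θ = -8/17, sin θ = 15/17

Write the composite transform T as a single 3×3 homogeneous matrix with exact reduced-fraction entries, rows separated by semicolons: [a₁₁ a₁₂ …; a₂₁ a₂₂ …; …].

T = [-161/289 240/289 0; -240/289 -161/289 0; 0 0 1]

T1 = [-8/17 -15/17 0; 15/17 -8/17 0; 0 0 1]
T2·T1 = [-161/289 240/289 0; -240/289 -161/289 0; 0 0 1]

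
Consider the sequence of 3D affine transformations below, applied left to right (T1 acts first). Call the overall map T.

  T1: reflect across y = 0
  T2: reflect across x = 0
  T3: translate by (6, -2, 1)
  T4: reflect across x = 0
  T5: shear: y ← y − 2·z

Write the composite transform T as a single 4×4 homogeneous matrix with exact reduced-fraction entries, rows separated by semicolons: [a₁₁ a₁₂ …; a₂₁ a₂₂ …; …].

T1 = [1 0 0 0; 0 -1 0 0; 0 0 1 0; 0 0 0 1]
T2·T1 = [-1 0 0 0; 0 -1 0 0; 0 0 1 0; 0 0 0 1]
T3·…·T1 = [-1 0 0 6; 0 -1 0 -2; 0 0 1 1; 0 0 0 1]
T4·…·T1 = [1 0 0 -6; 0 -1 0 -2; 0 0 1 1; 0 0 0 1]
T5·…·T1 = [1 0 0 -6; 0 -1 -2 -4; 0 0 1 1; 0 0 0 1]

T = [1 0 0 -6; 0 -1 -2 -4; 0 0 1 1; 0 0 0 1]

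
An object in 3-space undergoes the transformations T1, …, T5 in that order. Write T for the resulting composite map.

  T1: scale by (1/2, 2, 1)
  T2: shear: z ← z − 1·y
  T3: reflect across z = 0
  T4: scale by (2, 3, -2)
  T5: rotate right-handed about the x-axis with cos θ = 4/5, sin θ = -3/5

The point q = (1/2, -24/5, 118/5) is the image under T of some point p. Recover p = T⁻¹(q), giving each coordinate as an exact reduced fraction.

p = (1/2, -3, 2)

T1 = [1/2 0 0 0; 0 2 0 0; 0 0 1 0; 0 0 0 1]
T2·T1 = [1/2 0 0 0; 0 2 0 0; 0 -2 1 0; 0 0 0 1]
T3·…·T1 = [1/2 0 0 0; 0 2 0 0; 0 2 -1 0; 0 0 0 1]
T4·…·T1 = [1 0 0 0; 0 6 0 0; 0 -4 2 0; 0 0 0 1]
T5·…·T1 = [1 0 0 0; 0 12/5 6/5 0; 0 -34/5 8/5 0; 0 0 0 1]
det M = 12; M⁻¹ = [1 0 0 0; 0 2/15 -1/10 0; 0 17/30 1/5 0; 0 0 0 1]
M⁻¹ · (1/2, -24/5, 118/5)ᵀ = (1/2, -3, 2)ᵀ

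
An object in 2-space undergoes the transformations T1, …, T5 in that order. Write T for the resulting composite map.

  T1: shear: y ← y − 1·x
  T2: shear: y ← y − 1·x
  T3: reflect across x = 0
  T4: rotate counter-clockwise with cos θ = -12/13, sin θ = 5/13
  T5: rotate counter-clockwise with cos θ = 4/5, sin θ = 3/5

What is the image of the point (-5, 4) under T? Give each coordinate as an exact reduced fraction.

T(p) = (-7/5, -74/5)

T1 shear: y ← y − 1·x: (-5, 4) → (-5, 9)
T2 shear: y ← y − 1·x: (-5, 9) → (-5, 14)
T3 reflect across x = 0: (-5, 14) → (5, 14)
T4 rotate counter-clockwise with cos θ = -12/13, sin θ = 5/13: (5, 14) → (-10, -11)
T5 rotate counter-clockwise with cos θ = 4/5, sin θ = 3/5: (-10, -11) → (-7/5, -74/5)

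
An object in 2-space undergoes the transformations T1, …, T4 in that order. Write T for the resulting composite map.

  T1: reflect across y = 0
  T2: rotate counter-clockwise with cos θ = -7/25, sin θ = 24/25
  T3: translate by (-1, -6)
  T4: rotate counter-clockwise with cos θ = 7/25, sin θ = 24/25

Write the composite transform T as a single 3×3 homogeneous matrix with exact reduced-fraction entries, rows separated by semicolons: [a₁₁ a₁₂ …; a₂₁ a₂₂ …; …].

T = [-1 0 137/25; 0 1 -66/25; 0 0 1]

T1 = [1 0 0; 0 -1 0; 0 0 1]
T2·T1 = [-7/25 24/25 0; 24/25 7/25 0; 0 0 1]
T3·…·T1 = [-7/25 24/25 -1; 24/25 7/25 -6; 0 0 1]
T4·…·T1 = [-1 0 137/25; 0 1 -66/25; 0 0 1]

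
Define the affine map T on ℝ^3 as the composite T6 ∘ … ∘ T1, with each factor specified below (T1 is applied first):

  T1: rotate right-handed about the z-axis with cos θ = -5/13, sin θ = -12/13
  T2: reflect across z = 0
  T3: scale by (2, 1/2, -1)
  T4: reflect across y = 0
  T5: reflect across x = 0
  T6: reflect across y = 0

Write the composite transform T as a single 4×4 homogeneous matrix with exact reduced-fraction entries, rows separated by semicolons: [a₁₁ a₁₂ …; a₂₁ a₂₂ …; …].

T1 = [-5/13 12/13 0 0; -12/13 -5/13 0 0; 0 0 1 0; 0 0 0 1]
T2·T1 = [-5/13 12/13 0 0; -12/13 -5/13 0 0; 0 0 -1 0; 0 0 0 1]
T3·…·T1 = [-10/13 24/13 0 0; -6/13 -5/26 0 0; 0 0 1 0; 0 0 0 1]
T4·…·T1 = [-10/13 24/13 0 0; 6/13 5/26 0 0; 0 0 1 0; 0 0 0 1]
T5·…·T1 = [10/13 -24/13 0 0; 6/13 5/26 0 0; 0 0 1 0; 0 0 0 1]
T6·…·T1 = [10/13 -24/13 0 0; -6/13 -5/26 0 0; 0 0 1 0; 0 0 0 1]

T = [10/13 -24/13 0 0; -6/13 -5/26 0 0; 0 0 1 0; 0 0 0 1]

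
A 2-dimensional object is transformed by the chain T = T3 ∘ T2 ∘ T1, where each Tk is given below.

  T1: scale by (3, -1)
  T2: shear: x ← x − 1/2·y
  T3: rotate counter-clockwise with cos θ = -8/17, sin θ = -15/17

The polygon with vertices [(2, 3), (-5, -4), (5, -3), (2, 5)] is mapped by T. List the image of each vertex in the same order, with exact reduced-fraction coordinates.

T1 scale by (3, -1): (2, 3) → (6, -3); (-5, -4) → (-15, 4); (5, -3) → (15, 3); (2, 5) → (6, -5)
T2 shear: x ← x − 1/2·y: (6, -3) → (15/2, -3); (-15, 4) → (-17, 4); (15, 3) → (27/2, 3); (6, -5) → (17/2, -5)
T3 rotate counter-clockwise with cos θ = -8/17, sin θ = -15/17: (15/2, -3) → (-105/17, -177/34); (-17, 4) → (196/17, 223/17); (27/2, 3) → (-63/17, -453/34); (17/2, -5) → (-143/17, -175/34)

image vertices: (-105/17, -177/34), (196/17, 223/17), (-63/17, -453/34), (-143/17, -175/34)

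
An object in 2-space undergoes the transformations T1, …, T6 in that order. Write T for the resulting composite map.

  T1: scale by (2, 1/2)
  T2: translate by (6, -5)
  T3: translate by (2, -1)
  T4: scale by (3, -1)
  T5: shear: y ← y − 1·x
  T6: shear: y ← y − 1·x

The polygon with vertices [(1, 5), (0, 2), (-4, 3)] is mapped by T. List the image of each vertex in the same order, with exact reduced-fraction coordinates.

T1 scale by (2, 1/2): (1, 5) → (2, 5/2); (0, 2) → (0, 1); (-4, 3) → (-8, 3/2)
T2 translate by (6, -5): (2, 5/2) → (8, -5/2); (0, 1) → (6, -4); (-8, 3/2) → (-2, -7/2)
T3 translate by (2, -1): (8, -5/2) → (10, -7/2); (6, -4) → (8, -5); (-2, -7/2) → (0, -9/2)
T4 scale by (3, -1): (10, -7/2) → (30, 7/2); (8, -5) → (24, 5); (0, -9/2) → (0, 9/2)
T5 shear: y ← y − 1·x: (30, 7/2) → (30, -53/2); (24, 5) → (24, -19); (0, 9/2) → (0, 9/2)
T6 shear: y ← y − 1·x: (30, -53/2) → (30, -113/2); (24, -19) → (24, -43); (0, 9/2) → (0, 9/2)

image vertices: (30, -113/2), (24, -43), (0, 9/2)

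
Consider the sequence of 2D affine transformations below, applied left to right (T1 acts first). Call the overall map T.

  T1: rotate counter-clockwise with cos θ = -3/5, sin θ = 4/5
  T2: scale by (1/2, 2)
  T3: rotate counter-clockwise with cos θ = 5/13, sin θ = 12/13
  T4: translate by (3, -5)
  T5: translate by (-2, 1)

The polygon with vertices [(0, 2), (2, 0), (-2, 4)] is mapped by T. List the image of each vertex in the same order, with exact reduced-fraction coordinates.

T1 rotate counter-clockwise with cos θ = -3/5, sin θ = 4/5: (0, 2) → (-8/5, -6/5); (2, 0) → (-6/5, 8/5); (-2, 4) → (-2, -4)
T2 scale by (1/2, 2): (-8/5, -6/5) → (-4/5, -12/5); (-6/5, 8/5) → (-3/5, 16/5); (-2, -4) → (-1, -8)
T3 rotate counter-clockwise with cos θ = 5/13, sin θ = 12/13: (-4/5, -12/5) → (124/65, -108/65); (-3/5, 16/5) → (-207/65, 44/65); (-1, -8) → (7, -4)
T4 translate by (3, -5): (124/65, -108/65) → (319/65, -433/65); (-207/65, 44/65) → (-12/65, -281/65); (7, -4) → (10, -9)
T5 translate by (-2, 1): (319/65, -433/65) → (189/65, -368/65); (-12/65, -281/65) → (-142/65, -216/65); (10, -9) → (8, -8)

image vertices: (189/65, -368/65), (-142/65, -216/65), (8, -8)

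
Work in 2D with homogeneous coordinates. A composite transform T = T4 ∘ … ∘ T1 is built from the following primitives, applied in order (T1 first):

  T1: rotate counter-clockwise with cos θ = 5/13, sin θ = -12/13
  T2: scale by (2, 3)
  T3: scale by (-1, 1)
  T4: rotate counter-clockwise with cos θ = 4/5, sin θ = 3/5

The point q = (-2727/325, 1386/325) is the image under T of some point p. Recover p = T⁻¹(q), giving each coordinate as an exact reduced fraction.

T1 = [5/13 12/13 0; -12/13 5/13 0; 0 0 1]
T2·T1 = [10/13 24/13 0; -36/13 15/13 0; 0 0 1]
T3·…·T1 = [-10/13 -24/13 0; -36/13 15/13 0; 0 0 1]
T4·…·T1 = [68/65 -141/65 0; -174/65 -12/65 0; 0 0 1]
det M = -6; M⁻¹ = [2/65 -47/130 0; -29/65 -34/195 0; 0 0 1]
M⁻¹ · (-2727/325, 1386/325)ᵀ = (-9/5, 3)ᵀ

p = (-9/5, 3)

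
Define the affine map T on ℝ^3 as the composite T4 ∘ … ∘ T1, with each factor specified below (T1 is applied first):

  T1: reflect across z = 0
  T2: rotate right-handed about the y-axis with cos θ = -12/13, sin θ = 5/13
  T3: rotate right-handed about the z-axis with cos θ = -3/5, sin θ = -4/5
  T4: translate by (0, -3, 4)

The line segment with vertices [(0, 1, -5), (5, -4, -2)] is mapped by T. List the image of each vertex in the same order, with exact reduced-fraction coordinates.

image vertices: (-23/65, -334/65, -8/13), (-58/65, 161/65, 3/13)

T1 reflect across z = 0: (0, 1, -5) → (0, 1, 5); (5, -4, -2) → (5, -4, 2)
T2 rotate right-handed about the y-axis with cos θ = -12/13, sin θ = 5/13: (0, 1, 5) → (25/13, 1, -60/13); (5, -4, 2) → (-50/13, -4, -49/13)
T3 rotate right-handed about the z-axis with cos θ = -3/5, sin θ = -4/5: (25/13, 1, -60/13) → (-23/65, -139/65, -60/13); (-50/13, -4, -49/13) → (-58/65, 356/65, -49/13)
T4 translate by (0, -3, 4): (-23/65, -139/65, -60/13) → (-23/65, -334/65, -8/13); (-58/65, 356/65, -49/13) → (-58/65, 161/65, 3/13)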